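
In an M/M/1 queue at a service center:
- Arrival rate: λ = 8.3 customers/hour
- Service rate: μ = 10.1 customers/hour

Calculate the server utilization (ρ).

Server utilization: ρ = λ/μ
ρ = 8.3/10.1 = 0.8218
The server is busy 82.18% of the time.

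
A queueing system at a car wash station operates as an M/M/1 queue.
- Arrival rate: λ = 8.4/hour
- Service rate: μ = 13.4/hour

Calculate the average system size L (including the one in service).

ρ = λ/μ = 8.4/13.4 = 0.6269
For M/M/1: L = λ/(μ-λ)
L = 8.4/(13.4-8.4) = 8.4/5.00
L = 1.6800 cars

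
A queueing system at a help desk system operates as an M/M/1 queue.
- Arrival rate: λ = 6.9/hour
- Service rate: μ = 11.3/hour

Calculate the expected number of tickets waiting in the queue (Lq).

ρ = λ/μ = 6.9/11.3 = 0.6106
For M/M/1: Lq = λ²/(μ(μ-λ))
Lq = 47.61/(11.3 × 4.40)
Lq = 0.9576 tickets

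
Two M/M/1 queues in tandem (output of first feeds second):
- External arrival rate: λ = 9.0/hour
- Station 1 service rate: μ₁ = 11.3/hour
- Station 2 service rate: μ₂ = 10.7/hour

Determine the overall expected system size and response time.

By Jackson's theorem, each station behaves as independent M/M/1.
Station 1: ρ₁ = 9.0/11.3 = 0.7965, L₁ = ρ₁/(1-ρ₁) = λ/(μ₁-λ) = 9.0/2.30 = 3.91304
Station 2: ρ₂ = 9.0/10.7 = 0.8411, L₂ = ρ₂/(1-ρ₂) = λ/(μ₂-λ) = 9.0/1.70 = 5.29412
Total: L = L₁ + L₂ = 3.91304 + 5.29412 = 9.2072
W = L/λ = 9.2072/9.0 = 1.0230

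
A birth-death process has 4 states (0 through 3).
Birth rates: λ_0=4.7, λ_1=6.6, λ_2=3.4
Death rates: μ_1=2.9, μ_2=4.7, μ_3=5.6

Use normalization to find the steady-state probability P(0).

Ratios P(n)/P(0) = (λ₀···λₙ₋₁)/(μ₁···μₙ):
P(1)/P(0) = (4.7)/(2.9) = 1.62069
P(2)/P(0) = (4.7×6.6)/(2.9×4.7) = 2.27586
P(3)/P(0) = (4.7×6.6×3.4)/(2.9×4.7×5.6) = 1.38177

Normalization: ∑ P(n) = 1
P(0) × (1.00000 + 1.62069 + 2.27586 + 1.38177) = 1
P(0) × 6.2783 = 1
P(0) = 1/6.2783 = 0.1593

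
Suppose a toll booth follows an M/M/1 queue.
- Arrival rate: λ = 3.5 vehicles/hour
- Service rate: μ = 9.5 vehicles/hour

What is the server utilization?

Server utilization: ρ = λ/μ
ρ = 3.5/9.5 = 0.3684
The server is busy 36.84% of the time.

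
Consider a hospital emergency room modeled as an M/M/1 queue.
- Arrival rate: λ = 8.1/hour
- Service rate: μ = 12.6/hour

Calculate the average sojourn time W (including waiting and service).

First, compute utilization: ρ = λ/μ = 8.1/12.6 = 0.6429
For M/M/1: W = 1/(μ-λ)
W = 1/(12.6-8.1) = 1/4.50
W = 0.2222 hours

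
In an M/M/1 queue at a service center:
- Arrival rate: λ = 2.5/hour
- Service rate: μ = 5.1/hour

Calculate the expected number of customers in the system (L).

ρ = λ/μ = 2.5/5.1 = 0.4902
For M/M/1: L = λ/(μ-λ)
L = 2.5/(5.1-2.5) = 2.5/2.60
L = 0.9615 customers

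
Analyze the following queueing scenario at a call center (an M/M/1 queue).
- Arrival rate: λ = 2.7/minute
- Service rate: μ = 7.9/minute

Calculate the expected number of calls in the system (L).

ρ = λ/μ = 2.7/7.9 = 0.3418
For M/M/1: L = λ/(μ-λ)
L = 2.7/(7.9-2.7) = 2.7/5.20
L = 0.5192 calls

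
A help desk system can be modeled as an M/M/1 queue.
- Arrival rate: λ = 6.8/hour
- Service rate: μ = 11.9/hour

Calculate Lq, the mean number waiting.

ρ = λ/μ = 6.8/11.9 = 0.5714
For M/M/1: Lq = λ²/(μ(μ-λ))
Lq = 46.24/(11.9 × 5.10)
Lq = 0.7619 tickets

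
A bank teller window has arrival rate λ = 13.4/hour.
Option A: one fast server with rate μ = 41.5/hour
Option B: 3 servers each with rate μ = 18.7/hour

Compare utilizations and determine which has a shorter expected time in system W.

Option A: single server μ = 41.5 (M/M/1)
  ρ_A = 13.4/41.5 = 0.3229
  W_A = 1/(μ-λ) = 1/(41.5-13.4) = 1/28.10 = 0.03559

Option B: 3 servers μ = 18.7 (M/M/3)
  ρ_B = λ/(cμ) = 13.4/(3×18.7) = 0.2389
  Offered load a = λ/μ = cρ = 13.4/18.7 = 0.7166
  P₀ = [ Σₙ₌₀^2 aⁿ/n! + a^3/(3!(1-ρ)) ]⁻¹
  Σ = a^0/0! + a^1/1! + a^2/2! = 1.0000 + 0.7166 + 0.2567 = 1.9733
  a^3/(3!(1-ρ)) = 0.36795/(6 × 0.76114) = 0.08057
  P₀ = 1/(1.9733 + 0.08057) = 0.4869
  Lq = P₀·a^3·ρ / (3!(1-ρ)²) = 0.48688 × 0.36795 × 0.23886 / (6 × 0.57934) = 0.01231
  Wq_B = Lq/λ = 0.0123104/13.4 = 0.00091869
  W_B = Wq_B + 1/μ = 0.00091869 + 0.053476 = 0.05439

Since W_A = 0.03559 < W_B = 0.05439, Option A (single fast server) has the shorter time in system.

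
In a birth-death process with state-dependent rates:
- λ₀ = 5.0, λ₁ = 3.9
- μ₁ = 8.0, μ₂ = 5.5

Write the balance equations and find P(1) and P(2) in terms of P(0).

Balance equations:
State 0: λ₀P₀ = μ₁P₁ → P₁ = (λ₀/μ₁)P₀ = (5.0/8.0)P₀ = 0.6250P₀
State 1: P₂ = (λ₀λ₁)/(μ₁μ₂)P₀ = (5.0×3.9)/(8.0×5.5)P₀ = 0.4432P₀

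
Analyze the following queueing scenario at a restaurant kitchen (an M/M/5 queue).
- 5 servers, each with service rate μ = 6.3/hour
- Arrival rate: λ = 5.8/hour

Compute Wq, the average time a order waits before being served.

Traffic intensity: ρ = λ/(cμ) = 5.8/(5×6.3) = 0.1841
Since ρ = 0.1841 < 1, system is stable.
Offered load a = λ/μ = cρ = 5.8/6.3 = 0.9206
P₀ = [ Σₙ₌₀^4 aⁿ/n! + a^5/(5!(1-ρ)) ]⁻¹
Σ = a^0/0! + a^1/1! + a^2/2! + a^3/3! + a^4/4! = 1.0000 + 0.9206 + 0.4238 + 0.1301 + 0.02993 = 2.5044
a^5/(5!(1-ρ)) = 0.6614/(120 × 0.8159) = 0.006755
P₀ = 1/(2.5044 + 0.006755) = 0.3982
Lq = P₀·a^5·ρ / (5!(1-ρ)²) = 0.3982 × 0.6614 × 0.1841 / (120 × 0.6656) = 0.0006071
Wq = Lq/λ = 0.0006071/5.8 = 0.0001047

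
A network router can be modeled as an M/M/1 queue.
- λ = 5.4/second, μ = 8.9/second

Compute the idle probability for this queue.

ρ = λ/μ = 5.4/8.9 = 0.6067
P(0) = 1 - ρ = 1 - 0.6067 = 0.3933
The server is idle 39.33% of the time.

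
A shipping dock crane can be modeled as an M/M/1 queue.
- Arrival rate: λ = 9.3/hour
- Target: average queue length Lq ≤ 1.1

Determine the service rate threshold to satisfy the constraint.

For M/M/1: Lq = λ²/(μ(μ-λ))
Need Lq ≤ 1.1, i.e. μ(μ-λ) ≥ λ²/1.1
μ² - 9.3μ - 86.49/1.1 ≥ 0  →  μ² - 9.3μ - 78.62727 ≥ 0
Quadratic formula (positive root): μ = [λ + √(λ² + 4×78.62727)]/2
Discriminant: 86.49 + 4×78.62727 = 400.9991, √400.9991 = 20.0250
μ ≥ (9.3 + 20.0250)/2 = 14.6625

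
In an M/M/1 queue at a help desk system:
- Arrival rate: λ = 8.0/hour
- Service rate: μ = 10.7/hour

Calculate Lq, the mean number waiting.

ρ = λ/μ = 8.0/10.7 = 0.7477
For M/M/1: Lq = λ²/(μ(μ-λ))
Lq = 64.00/(10.7 × 2.70)
Lq = 2.2153 tickets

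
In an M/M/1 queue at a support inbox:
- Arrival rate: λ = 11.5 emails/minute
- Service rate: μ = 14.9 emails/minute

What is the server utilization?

Server utilization: ρ = λ/μ
ρ = 11.5/14.9 = 0.7718
The server is busy 77.18% of the time.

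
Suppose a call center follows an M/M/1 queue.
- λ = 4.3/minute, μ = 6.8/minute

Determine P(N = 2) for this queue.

ρ = λ/μ = 4.3/6.8 = 0.6324
P(n) = (1-ρ)ρⁿ
P(2) = (1-0.6324) × 0.6324^2
P(2) = 0.3676 × 0.3999
P(2) = 0.1470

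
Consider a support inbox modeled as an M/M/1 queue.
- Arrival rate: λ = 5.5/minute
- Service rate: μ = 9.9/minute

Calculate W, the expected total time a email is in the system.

First, compute utilization: ρ = λ/μ = 5.5/9.9 = 0.5556
For M/M/1: W = 1/(μ-λ)
W = 1/(9.9-5.5) = 1/4.40
W = 0.2273 minutes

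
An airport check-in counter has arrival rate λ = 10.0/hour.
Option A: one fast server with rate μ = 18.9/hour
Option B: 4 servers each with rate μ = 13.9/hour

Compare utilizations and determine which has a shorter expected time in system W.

Option A: single server μ = 18.9 (M/M/1)
  ρ_A = 10.0/18.9 = 0.5291
  W_A = 1/(μ-λ) = 1/(18.9-10.0) = 1/8.90 = 0.1124

Option B: 4 servers μ = 13.9 (M/M/4)
  ρ_B = λ/(cμ) = 10.0/(4×13.9) = 0.1799
  Offered load a = λ/μ = cρ = 10.0/13.9 = 0.7194
  P₀ = [ Σₙ₌₀^3 aⁿ/n! + a^4/(4!(1-ρ)) ]⁻¹
  Σ = a^0/0! + a^1/1! + a^2/2! + a^3/3! = 1.0000 + 0.7194 + 0.2588 + 0.06206 = 2.0403
  a^4/(4!(1-ρ)) = 0.2679/(24 × 0.8201) = 0.01361
  P₀ = 1/(2.0403 + 0.01361) = 0.4869
  Lq = P₀·a^4·ρ / (4!(1-ρ)²) = 0.48688 × 0.26788 × 0.17986 / (24 × 0.67264) = 0.001453
  Wq_B = Lq/λ = 0.001453/10.0 = 0.0001453
  W_B = Wq_B + 1/μ = 0.0001453 + 0.07194 = 0.07209

Since W_B = 0.07209 < W_A = 0.1124, Option B (multiple servers) has the shorter time in system.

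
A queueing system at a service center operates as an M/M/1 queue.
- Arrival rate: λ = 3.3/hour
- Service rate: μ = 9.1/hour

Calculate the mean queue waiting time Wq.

First, compute utilization: ρ = λ/μ = 3.3/9.1 = 0.3626
For M/M/1: Wq = λ/(μ(μ-λ))
Wq = 3.3/(9.1 × (9.1-3.3))
Wq = 3.3/(9.1 × 5.80)
Wq = 0.06252 hours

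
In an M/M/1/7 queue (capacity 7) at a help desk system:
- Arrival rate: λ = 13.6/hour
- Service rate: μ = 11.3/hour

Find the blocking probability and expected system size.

ρ = λ/μ = 13.6/11.3 = 1.20354
P₀ = (1-ρ)/(1-ρ^(K+1)) = (1-1.20354)/(1-1.20354^8) = -0.20354/-3.4023 = 0.05982
P_K = P₀×ρ^K = 0.05982 × 1.20354^7 = 0.05982 × 3.6578 = 0.2188
Blocking probability P_7 = 0.2188 (21.88%)
L = ρ[1 - (K+1)ρ^K + Kρ^(K+1)] / [(1-ρ)(1-ρ^(K+1))]
L = 1.20354 × (1 - 8×3.65783 + 7×4.40235) / ((1 - 1.20354) × (1 - 4.40235)) = 4.4383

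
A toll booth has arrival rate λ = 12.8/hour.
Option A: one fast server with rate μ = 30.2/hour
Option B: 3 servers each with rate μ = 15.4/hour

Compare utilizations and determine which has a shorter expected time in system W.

Option A: single server μ = 30.2 (M/M/1)
  ρ_A = 12.8/30.2 = 0.4238
  W_A = 1/(μ-λ) = 1/(30.2-12.8) = 1/17.40 = 0.05747

Option B: 3 servers μ = 15.4 (M/M/3)
  ρ_B = λ/(cμ) = 12.8/(3×15.4) = 0.2771
  Offered load a = λ/μ = cρ = 12.8/15.4 = 0.8312
  P₀ = [ Σₙ₌₀^2 aⁿ/n! + a^3/(3!(1-ρ)) ]⁻¹
  Σ = a^0/0! + a^1/1! + a^2/2! = 1.0000 + 0.8312 + 0.3454 = 2.1766
  a^3/(3!(1-ρ)) = 0.5742/(6 × 0.7229) = 0.1324
  P₀ = 1/(2.1766 + 0.1324) = 0.4331
  Lq = P₀·a^3·ρ / (3!(1-ρ)²) = 0.43309 × 0.57421 × 0.27706 / (6 × 0.52265) = 0.02197
  Wq_B = Lq/λ = 0.021971/12.8 = 0.0017165
  W_B = Wq_B + 1/μ = 0.0017165 + 0.064935 = 0.06665

Since W_A = 0.05747 < W_B = 0.06665, Option A (single fast server) has the shorter time in system.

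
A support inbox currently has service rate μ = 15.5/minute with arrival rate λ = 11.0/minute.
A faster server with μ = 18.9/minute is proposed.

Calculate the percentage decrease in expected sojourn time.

System 1: ρ₁ = 11.0/15.5 = 0.7097, W₁ = 1/(15.5-11.0) = 0.22222
System 2: ρ₂ = 11.0/18.9 = 0.5820, W₂ = 1/(18.9-11.0) = 0.12658
Improvement: (W₁-W₂)/W₁ = (0.22222-0.12658)/0.22222 = 43.04%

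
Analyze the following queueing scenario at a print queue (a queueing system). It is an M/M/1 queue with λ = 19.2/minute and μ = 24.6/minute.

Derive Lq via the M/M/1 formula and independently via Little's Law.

Method 1 (direct): Lq = λ²/(μ(μ-λ)) = 368.64/(24.6 × 5.40) = 2.7751

Method 2 (Little's Law):
W = 1/(μ-λ) = 1/5.40 = 0.185185
Wq = W - 1/μ = 0.185185 - 0.0406504 = 0.144535
Lq = λWq = 19.2 × 0.144535 = 2.7751 ✔ (matches Method 1)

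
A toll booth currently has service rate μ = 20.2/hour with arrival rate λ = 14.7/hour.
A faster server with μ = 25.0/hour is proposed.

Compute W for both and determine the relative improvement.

System 1: ρ₁ = 14.7/20.2 = 0.7277, W₁ = 1/(20.2-14.7) = 0.1818
System 2: ρ₂ = 14.7/25.0 = 0.5880, W₂ = 1/(25.0-14.7) = 0.09709
Improvement: (W₁-W₂)/W₁ = (0.1818-0.09709)/0.1818 = 46.60%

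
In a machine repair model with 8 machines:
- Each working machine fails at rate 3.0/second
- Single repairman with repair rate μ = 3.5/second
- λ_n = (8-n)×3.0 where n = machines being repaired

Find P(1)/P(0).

P(1)/P(0) = ∏_{i=0}^{1-1} λ_i/μ_{i+1}
= (8-0)×3.0/3.5
= 6.8571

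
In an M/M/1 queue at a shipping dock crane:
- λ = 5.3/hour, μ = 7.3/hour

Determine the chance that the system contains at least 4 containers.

ρ = λ/μ = 5.3/7.3 = 0.72603
P(N ≥ n) = ρⁿ
P(N ≥ 4) = 0.72603^4
P(N ≥ 4) = 0.2779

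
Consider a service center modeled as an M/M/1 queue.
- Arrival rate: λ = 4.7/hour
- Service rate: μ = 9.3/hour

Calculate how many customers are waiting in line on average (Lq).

ρ = λ/μ = 4.7/9.3 = 0.5054
For M/M/1: Lq = λ²/(μ(μ-λ))
Lq = 22.09/(9.3 × 4.60)
Lq = 0.5164 customers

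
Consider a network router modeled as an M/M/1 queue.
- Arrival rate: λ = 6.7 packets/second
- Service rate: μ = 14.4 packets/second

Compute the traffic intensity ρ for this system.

Server utilization: ρ = λ/μ
ρ = 6.7/14.4 = 0.4653
The server is busy 46.53% of the time.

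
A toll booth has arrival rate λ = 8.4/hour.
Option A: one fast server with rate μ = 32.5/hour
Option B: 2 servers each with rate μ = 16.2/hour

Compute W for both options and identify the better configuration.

Option A: single server μ = 32.5 (M/M/1)
  ρ_A = 8.4/32.5 = 0.2585
  W_A = 1/(μ-λ) = 1/(32.5-8.4) = 1/24.10 = 0.04149

Option B: 2 servers μ = 16.2 (M/M/2)
  ρ_B = λ/(cμ) = 8.4/(2×16.2) = 0.2593
  Offered load a = λ/μ = cρ = 8.4/16.2 = 0.5185
  P₀ = [ Σₙ₌₀^1 aⁿ/n! + a^2/(2!(1-ρ)) ]⁻¹
  Σ = a^0/0! + a^1/1! = 1.0000 + 0.5185 = 1.5185
  a^2/(2!(1-ρ)) = 0.2689/(2 × 0.7407) = 0.1815
  P₀ = 1/(1.5185 + 0.1815) = 0.5882
  Lq = P₀·a^2·ρ / (2!(1-ρ)²) = 0.58824 × 0.26886 × 0.25926 / (2 × 0.54870) = 0.03736
  Wq_B = Lq/λ = 0.03736/8.4 = 0.004448
  W_B = Wq_B + 1/μ = 0.004448 + 0.06173 = 0.06618

Since W_A = 0.04149 < W_B = 0.06618, Option A (single fast server) has the shorter time in system.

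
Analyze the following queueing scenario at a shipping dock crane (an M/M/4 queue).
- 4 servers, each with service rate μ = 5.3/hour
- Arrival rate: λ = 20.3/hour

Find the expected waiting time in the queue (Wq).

Traffic intensity: ρ = λ/(cμ) = 20.3/(4×5.3) = 0.9575
Since ρ = 0.9575 < 1, system is stable.
Offered load a = λ/μ = cρ = 20.3/5.3 = 3.8302
P₀ = [ Σₙ₌₀^3 aⁿ/n! + a^4/(4!(1-ρ)) ]⁻¹
Σ = a^0/0! + a^1/1! + a^2/2! + a^3/3! = 1.0000 + 3.8302 + 7.3352 + 9.3650 = 21.5304
a^4/(4!(1-ρ)) = 215.2190/(24 × 0.04245283) = 211.2335
P₀ = 1/(21.5304 + 211.2335) = 0.004296
Lq = P₀·a^4·ρ / (4!(1-ρ)²) = 0.00429620 × 215.2190 × 0.957547 / (24 × 0.00180224) = 20.4692
Wq = Lq/λ = 20.4692/20.3 = 1.0083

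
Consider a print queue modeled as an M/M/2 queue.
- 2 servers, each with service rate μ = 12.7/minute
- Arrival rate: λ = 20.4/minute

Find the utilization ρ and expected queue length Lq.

Traffic intensity: ρ = λ/(cμ) = 20.4/(2×12.7) = 0.8031
Since ρ = 0.8031 < 1, system is stable.
Offered load a = λ/μ = cρ = 20.4/12.7 = 1.6063
P₀ = [ Σₙ₌₀^1 aⁿ/n! + a^2/(2!(1-ρ)) ]⁻¹
Σ = a^0/0! + a^1/1! = 1.0000 + 1.6063 = 2.6063
a^2/(2!(1-ρ)) = 2.5802/(2 × 0.19685) = 6.5537
P₀ = 1/(2.6063 + 6.5537) = 0.1092
Lq = P₀·a^2·ρ / (2!(1-ρ)²) = 0.10917 × 2.5802 × 0.80315 / (2 × 0.038750) = 2.9191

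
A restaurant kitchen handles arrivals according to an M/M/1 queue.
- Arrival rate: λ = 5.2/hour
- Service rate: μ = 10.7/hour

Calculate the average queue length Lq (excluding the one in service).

ρ = λ/μ = 5.2/10.7 = 0.4860
For M/M/1: Lq = λ²/(μ(μ-λ))
Lq = 27.04/(10.7 × 5.50)
Lq = 0.4595 orders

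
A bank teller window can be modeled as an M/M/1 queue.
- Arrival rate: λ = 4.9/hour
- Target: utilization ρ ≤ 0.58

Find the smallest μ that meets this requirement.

ρ = λ/μ, so μ = λ/ρ
μ ≥ 4.9/0.58 = 8.4483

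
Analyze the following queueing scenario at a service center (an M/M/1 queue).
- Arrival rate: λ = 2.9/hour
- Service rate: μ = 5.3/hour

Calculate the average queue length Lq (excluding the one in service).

ρ = λ/μ = 2.9/5.3 = 0.5472
For M/M/1: Lq = λ²/(μ(μ-λ))
Lq = 8.41/(5.3 × 2.40)
Lq = 0.6612 customers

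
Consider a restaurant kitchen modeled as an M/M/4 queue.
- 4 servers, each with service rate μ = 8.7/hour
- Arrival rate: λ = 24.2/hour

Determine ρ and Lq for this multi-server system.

Traffic intensity: ρ = λ/(cμ) = 24.2/(4×8.7) = 0.6954
Since ρ = 0.6954 < 1, system is stable.
Offered load a = λ/μ = cρ = 24.2/8.7 = 2.7816
P₀ = [ Σₙ₌₀^3 aⁿ/n! + a^4/(4!(1-ρ)) ]⁻¹
Σ = a^0/0! + a^1/1! + a^2/2! + a^3/3! = 1.0000 + 2.7816 + 3.8687 + 3.5870 = 11.2373
a^4/(4!(1-ρ)) = 59.8666/(24 × 0.304598) = 8.1893
P₀ = 1/(11.2373 + 8.1893) = 0.05148
Lq = P₀·a^4·ρ / (4!(1-ρ)²) = 0.051476 × 59.8666 × 0.69540 / (24 × 0.092780) = 0.9624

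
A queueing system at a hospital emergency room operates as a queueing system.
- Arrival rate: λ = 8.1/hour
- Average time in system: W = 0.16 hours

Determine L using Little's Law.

Little's Law: L = λW
L = 8.1 × 0.16 = 1.2960 patients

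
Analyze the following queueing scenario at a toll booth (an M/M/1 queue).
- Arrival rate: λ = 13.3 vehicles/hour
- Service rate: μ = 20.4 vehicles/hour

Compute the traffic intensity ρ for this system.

Server utilization: ρ = λ/μ
ρ = 13.3/20.4 = 0.6520
The server is busy 65.20% of the time.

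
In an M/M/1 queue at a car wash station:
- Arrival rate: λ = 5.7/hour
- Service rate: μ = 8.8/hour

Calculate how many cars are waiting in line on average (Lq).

ρ = λ/μ = 5.7/8.8 = 0.6477
For M/M/1: Lq = λ²/(μ(μ-λ))
Lq = 32.49/(8.8 × 3.10)
Lq = 1.1910 cars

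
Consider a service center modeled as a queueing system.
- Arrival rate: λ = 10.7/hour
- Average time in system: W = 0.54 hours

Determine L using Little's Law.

Little's Law: L = λW
L = 10.7 × 0.54 = 5.7780 customers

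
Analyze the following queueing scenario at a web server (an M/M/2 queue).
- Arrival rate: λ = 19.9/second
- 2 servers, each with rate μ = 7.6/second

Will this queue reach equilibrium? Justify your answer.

Stability requires ρ = λ/(cμ) < 1
ρ = 19.9/(2 × 7.6) = 19.9/15.20 = 1.3092
Since 1.3092 ≥ 1, the system is UNSTABLE.
Need c > λ/μ = 19.9/7.6 = 2.62.
Minimum servers needed: c = 3.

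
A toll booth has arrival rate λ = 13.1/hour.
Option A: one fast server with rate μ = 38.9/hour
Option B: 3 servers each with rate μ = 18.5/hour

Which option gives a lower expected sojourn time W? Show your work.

Option A: single server μ = 38.9 (M/M/1)
  ρ_A = 13.1/38.9 = 0.3368
  W_A = 1/(μ-λ) = 1/(38.9-13.1) = 1/25.80 = 0.03876

Option B: 3 servers μ = 18.5 (M/M/3)
  ρ_B = λ/(cμ) = 13.1/(3×18.5) = 0.2360
  Offered load a = λ/μ = cρ = 13.1/18.5 = 0.7081
  P₀ = [ Σₙ₌₀^2 aⁿ/n! + a^3/(3!(1-ρ)) ]⁻¹
  Σ = a^0/0! + a^1/1! + a^2/2! = 1.0000 + 0.7081 + 0.2507 = 1.9588
  a^3/(3!(1-ρ)) = 0.35506/(6 × 0.76396) = 0.07746
  P₀ = 1/(1.9588 + 0.07746) = 0.4911
  Lq = P₀·a^3·ρ / (3!(1-ρ)²) = 0.4911 × 0.3551 × 0.2360 / (6 × 0.5836) = 0.01175
  Wq_B = Lq/λ = 0.011753/13.1 = 0.0008972
  W_B = Wq_B + 1/μ = 0.0008972 + 0.05405 = 0.05495

Since W_A = 0.03876 < W_B = 0.05495, Option A (single fast server) has the shorter time in system.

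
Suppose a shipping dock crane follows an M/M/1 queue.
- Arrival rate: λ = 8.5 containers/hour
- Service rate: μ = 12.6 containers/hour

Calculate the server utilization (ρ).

Server utilization: ρ = λ/μ
ρ = 8.5/12.6 = 0.6746
The server is busy 67.46% of the time.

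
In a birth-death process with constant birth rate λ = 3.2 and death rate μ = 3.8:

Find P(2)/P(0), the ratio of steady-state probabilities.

For constant rates: P(n)/P(0) = (λ/μ)^n
P(2)/P(0) = (3.2/3.8)^2 = 0.8421^2 = 0.7091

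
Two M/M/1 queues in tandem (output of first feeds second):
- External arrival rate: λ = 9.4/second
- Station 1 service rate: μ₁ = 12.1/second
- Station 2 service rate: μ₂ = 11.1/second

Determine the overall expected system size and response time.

By Jackson's theorem, each station behaves as independent M/M/1.
Station 1: ρ₁ = 9.4/12.1 = 0.7769, L₁ = ρ₁/(1-ρ₁) = λ/(μ₁-λ) = 9.4/2.70 = 3.4815
Station 2: ρ₂ = 9.4/11.1 = 0.8468, L₂ = ρ₂/(1-ρ₂) = λ/(μ₂-λ) = 9.4/1.70 = 5.5294
Total: L = L₁ + L₂ = 3.4815 + 5.5294 = 9.0109
W = L/λ = 9.0109/9.4 = 0.9586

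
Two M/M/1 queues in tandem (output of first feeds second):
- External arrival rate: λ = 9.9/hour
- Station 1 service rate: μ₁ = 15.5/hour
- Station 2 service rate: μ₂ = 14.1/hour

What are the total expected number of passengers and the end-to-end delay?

By Jackson's theorem, each station behaves as independent M/M/1.
Station 1: ρ₁ = 9.9/15.5 = 0.6387, L₁ = ρ₁/(1-ρ₁) = λ/(μ₁-λ) = 9.9/5.60 = 1.7679
Station 2: ρ₂ = 9.9/14.1 = 0.7021, L₂ = ρ₂/(1-ρ₂) = λ/(μ₂-λ) = 9.9/4.20 = 2.3571
Total: L = L₁ + L₂ = 1.7679 + 2.3571 = 4.1250
W = L/λ = 4.1250/9.9 = 0.4167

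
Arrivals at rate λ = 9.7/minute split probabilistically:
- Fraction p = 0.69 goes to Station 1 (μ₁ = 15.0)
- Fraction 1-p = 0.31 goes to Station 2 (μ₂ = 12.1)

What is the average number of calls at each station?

Effective rates: λ₁ = 9.7×0.69 = 6.693, λ₂ = 9.7×0.31 = 3.007
Station 1: ρ₁ = 6.693/15.0 = 0.4462, L₁ = ρ₁/(1-ρ₁) = 0.4462/(1-0.4462) = 0.8057
Station 2: ρ₂ = 3.007/12.1 = 0.2485, L₂ = ρ₂/(1-ρ₂) = 0.2485/(1-0.2485) = 0.3307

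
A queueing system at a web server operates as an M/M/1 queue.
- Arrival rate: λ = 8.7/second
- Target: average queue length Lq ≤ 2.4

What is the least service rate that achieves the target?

For M/M/1: Lq = λ²/(μ(μ-λ))
Need Lq ≤ 2.4, i.e. μ(μ-λ) ≥ λ²/2.4
μ² - 8.7μ - 75.69/2.4 ≥ 0  →  μ² - 8.7μ - 31.5375 ≥ 0
Quadratic formula (positive root): μ = [λ + √(λ² + 4×31.5375)]/2
Discriminant: 75.69 + 4×31.5375 = 201.8400, √201.8400 = 14.2070
μ ≥ (8.7 + 14.2070)/2 = 11.4535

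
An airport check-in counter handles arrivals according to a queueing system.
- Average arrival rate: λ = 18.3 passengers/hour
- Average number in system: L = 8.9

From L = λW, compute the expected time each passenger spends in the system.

Little's Law: L = λW, so W = L/λ
W = 8.9/18.3 = 0.4863 hours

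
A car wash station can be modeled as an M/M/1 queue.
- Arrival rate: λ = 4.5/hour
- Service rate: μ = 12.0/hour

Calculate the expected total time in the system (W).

First, compute utilization: ρ = λ/μ = 4.5/12.0 = 0.3750
For M/M/1: W = 1/(μ-λ)
W = 1/(12.0-4.5) = 1/7.50
W = 0.1333 hours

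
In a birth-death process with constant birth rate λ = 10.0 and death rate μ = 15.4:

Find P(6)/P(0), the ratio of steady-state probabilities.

For constant rates: P(n)/P(0) = (λ/μ)^n
P(6)/P(0) = (10.0/15.4)^6 = 0.64935^6 = 0.07497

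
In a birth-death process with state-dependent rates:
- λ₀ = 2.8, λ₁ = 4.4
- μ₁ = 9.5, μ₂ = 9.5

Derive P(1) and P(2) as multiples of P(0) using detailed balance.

Balance equations:
State 0: λ₀P₀ = μ₁P₁ → P₁ = (λ₀/μ₁)P₀ = (2.8/9.5)P₀ = 0.2947P₀
State 1: P₂ = (λ₀λ₁)/(μ₁μ₂)P₀ = (2.8×4.4)/(9.5×9.5)P₀ = 0.1365P₀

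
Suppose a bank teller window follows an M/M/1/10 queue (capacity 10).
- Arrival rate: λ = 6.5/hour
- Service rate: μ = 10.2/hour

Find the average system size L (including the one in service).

ρ = λ/μ = 6.5/10.2 = 0.637255
P₀ = (1-ρ)/(1-ρ^(K+1)) = (1-0.637255)/(1-0.637255^11) = 0.3627/0.9930 = 0.3653
P_K = P₀×ρ^K = 0.36532 × 0.637255^10 = 0.36532 × 0.011044 = 0.004035
L = ρ[1 - (K+1)ρ^K + Kρ^(K+1)] / [(1-ρ)(1-ρ^(K+1))]
L = 0.637255 × (1 - 11×0.011044 + 10×0.0070379) / ((1 - 0.637255) × (1 - 0.0070379)) = 1.6788 transactions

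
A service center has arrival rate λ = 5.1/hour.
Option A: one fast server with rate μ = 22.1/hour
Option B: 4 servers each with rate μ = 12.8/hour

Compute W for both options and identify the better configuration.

Option A: single server μ = 22.1 (M/M/1)
  ρ_A = 5.1/22.1 = 0.2308
  W_A = 1/(μ-λ) = 1/(22.1-5.1) = 1/17.00 = 0.05882

Option B: 4 servers μ = 12.8 (M/M/4)
  ρ_B = λ/(cμ) = 5.1/(4×12.8) = 0.09961
  Offered load a = λ/μ = cρ = 5.1/12.8 = 0.3984
  P₀ = [ Σₙ₌₀^3 aⁿ/n! + a^4/(4!(1-ρ)) ]⁻¹
  Σ = a^0/0! + a^1/1! + a^2/2! + a^3/3! = 1.0000 + 0.39844 + 0.079376 + 0.010542 = 1.4884
  a^4/(4!(1-ρ)) = 0.02520/(24 × 0.9004) = 0.001166
  P₀ = 1/(1.48836 + 0.00116627) = 0.6714
  Lq = P₀·a^4·ρ / (4!(1-ρ)²) = 0.6714 × 0.02520 × 0.09961 / (24 × 0.8107) = 0.00008662
  Wq_B = Lq/λ = 0.00008662/5.1 = 0.00001698
  W_B = Wq_B + 1/μ = 0.00001698 + 0.07812 = 0.07814

Since W_A = 0.05882 < W_B = 0.07814, Option A (single fast server) has the shorter time in system.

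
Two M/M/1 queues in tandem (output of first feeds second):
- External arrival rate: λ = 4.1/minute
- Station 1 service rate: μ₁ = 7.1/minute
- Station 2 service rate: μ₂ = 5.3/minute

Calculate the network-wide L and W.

By Jackson's theorem, each station behaves as independent M/M/1.
Station 1: ρ₁ = 4.1/7.1 = 0.5775, L₁ = ρ₁/(1-ρ₁) = λ/(μ₁-λ) = 4.1/3.00 = 1.36667
Station 2: ρ₂ = 4.1/5.3 = 0.7736, L₂ = ρ₂/(1-ρ₂) = λ/(μ₂-λ) = 4.1/1.20 = 3.41667
Total: L = L₁ + L₂ = 1.36667 + 3.41667 = 4.7833
W = L/λ = 4.7833/4.1 = 1.1667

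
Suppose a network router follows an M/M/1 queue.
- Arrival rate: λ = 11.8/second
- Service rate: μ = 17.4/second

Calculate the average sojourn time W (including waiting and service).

First, compute utilization: ρ = λ/μ = 11.8/17.4 = 0.6782
For M/M/1: W = 1/(μ-λ)
W = 1/(17.4-11.8) = 1/5.60
W = 0.1786 seconds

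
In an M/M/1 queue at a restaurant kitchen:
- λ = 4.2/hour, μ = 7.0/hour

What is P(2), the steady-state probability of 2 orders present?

ρ = λ/μ = 4.2/7.0 = 0.6000
P(n) = (1-ρ)ρⁿ
P(2) = (1-0.6000) × 0.6000^2
P(2) = 0.4000 × 0.3600
P(2) = 0.1440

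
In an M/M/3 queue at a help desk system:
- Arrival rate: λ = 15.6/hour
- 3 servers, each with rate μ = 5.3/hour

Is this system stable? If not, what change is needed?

Stability requires ρ = λ/(cμ) < 1
ρ = 15.6/(3 × 5.3) = 15.6/15.90 = 0.9811
Since 0.9811 < 1, the system is STABLE.
The servers are busy 98.11% of the time.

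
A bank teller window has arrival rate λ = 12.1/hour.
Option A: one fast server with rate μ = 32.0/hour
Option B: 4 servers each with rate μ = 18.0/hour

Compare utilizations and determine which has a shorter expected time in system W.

Option A: single server μ = 32.0 (M/M/1)
  ρ_A = 12.1/32.0 = 0.3781
  W_A = 1/(μ-λ) = 1/(32.0-12.1) = 1/19.90 = 0.05025

Option B: 4 servers μ = 18.0 (M/M/4)
  ρ_B = λ/(cμ) = 12.1/(4×18.0) = 0.1681
  Offered load a = λ/μ = cρ = 12.1/18.0 = 0.6722
  P₀ = [ Σₙ₌₀^3 aⁿ/n! + a^4/(4!(1-ρ)) ]⁻¹
  Σ = a^0/0! + a^1/1! + a^2/2! + a^3/3! = 1.0000 + 0.67222 + 0.22594 + 0.050628 = 1.9488
  a^4/(4!(1-ρ)) = 0.2042/(24 × 0.8319) = 0.01023
  P₀ = 1/(1.9488 + 0.01023) = 0.5105
  Lq = P₀·a^4·ρ / (4!(1-ρ)²) = 0.5105 × 0.2042 × 0.1681 / (24 × 0.6921) = 0.001055
  Wq_B = Lq/λ = 0.00105455/12.1 = 0.000087153
  W_B = Wq_B + 1/μ = 0.000087153 + 0.055556 = 0.05564

Since W_A = 0.05025 < W_B = 0.05564, Option A (single fast server) has the shorter time in system.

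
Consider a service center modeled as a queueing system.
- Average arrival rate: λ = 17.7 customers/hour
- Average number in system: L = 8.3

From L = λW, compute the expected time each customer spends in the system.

Little's Law: L = λW, so W = L/λ
W = 8.3/17.7 = 0.4689 hours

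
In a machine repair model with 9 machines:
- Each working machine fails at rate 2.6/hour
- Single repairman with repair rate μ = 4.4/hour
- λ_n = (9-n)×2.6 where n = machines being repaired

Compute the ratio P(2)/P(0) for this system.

P(2)/P(0) = ∏_{i=0}^{2-1} λ_i/μ_{i+1}
= (9-0)×2.6/4.4 × (9-1)×2.6/4.4
= 25.1405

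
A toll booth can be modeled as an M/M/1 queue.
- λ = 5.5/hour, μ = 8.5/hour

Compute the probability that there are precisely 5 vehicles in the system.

ρ = λ/μ = 5.5/8.5 = 0.64706
P(n) = (1-ρ)ρⁿ
P(5) = (1-0.64706) × 0.64706^5
P(5) = 0.35294 × 0.11343
P(5) = 0.04003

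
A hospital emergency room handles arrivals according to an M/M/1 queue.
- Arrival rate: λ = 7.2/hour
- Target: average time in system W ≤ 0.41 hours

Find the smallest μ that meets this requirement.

For M/M/1: W = 1/(μ-λ)
Need W ≤ 0.41, so 1/(μ-λ) ≤ 0.41
μ - λ ≥ 1/0.41 = 2.4390
μ ≥ 7.2 + 2.4390 = 9.6390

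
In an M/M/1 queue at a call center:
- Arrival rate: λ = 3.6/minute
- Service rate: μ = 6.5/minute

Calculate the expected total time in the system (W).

First, compute utilization: ρ = λ/μ = 3.6/6.5 = 0.5538
For M/M/1: W = 1/(μ-λ)
W = 1/(6.5-3.6) = 1/2.90
W = 0.3448 minutes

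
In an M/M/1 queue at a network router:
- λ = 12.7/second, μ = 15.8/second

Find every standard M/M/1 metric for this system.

Step 1: ρ = λ/μ = 12.7/15.8 = 0.8038
Step 2: L = λ/(μ-λ) = 12.7/3.10 = 4.0968
Step 3: Lq = λ²/(μ(μ-λ)) = 161.29/(15.8×3.10) = 3.2930
Step 4: W = 1/(μ-λ) = 1/3.10 = 0.32258
Step 5: Wq = λ/(μ(μ-λ)) = 12.7/(15.8×3.10) = 0.2593
Step 6: P(0) = 1-ρ = 0.1962
Verify: L = λW = 12.7×0.32258 = 4.0968 ✔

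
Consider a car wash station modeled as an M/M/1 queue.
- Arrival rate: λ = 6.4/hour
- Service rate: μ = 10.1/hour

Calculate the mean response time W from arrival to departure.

First, compute utilization: ρ = λ/μ = 6.4/10.1 = 0.6337
For M/M/1: W = 1/(μ-λ)
W = 1/(10.1-6.4) = 1/3.70
W = 0.2703 hours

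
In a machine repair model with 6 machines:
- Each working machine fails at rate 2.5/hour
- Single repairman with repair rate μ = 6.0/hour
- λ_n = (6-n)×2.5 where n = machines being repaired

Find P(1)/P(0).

P(1)/P(0) = ∏_{i=0}^{1-1} λ_i/μ_{i+1}
= (6-0)×2.5/6.0
= 2.5000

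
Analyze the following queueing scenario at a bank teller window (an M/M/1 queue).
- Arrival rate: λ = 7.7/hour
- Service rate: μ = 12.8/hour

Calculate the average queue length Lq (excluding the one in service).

ρ = λ/μ = 7.7/12.8 = 0.6016
For M/M/1: Lq = λ²/(μ(μ-λ))
Lq = 59.29/(12.8 × 5.10)
Lq = 0.9082 transactions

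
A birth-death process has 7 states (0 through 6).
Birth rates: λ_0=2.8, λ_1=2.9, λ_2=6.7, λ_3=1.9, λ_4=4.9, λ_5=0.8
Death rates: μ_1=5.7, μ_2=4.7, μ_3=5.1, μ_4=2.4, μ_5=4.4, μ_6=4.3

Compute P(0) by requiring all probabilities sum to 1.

Ratios P(n)/P(0) = (λ₀···λₙ₋₁)/(μ₁···μₙ):
P(1)/P(0) = (2.8)/(5.7) = 0.4912
P(2)/P(0) = (2.8×2.9)/(5.7×4.7) = 0.3031
P(3)/P(0) = (2.8×2.9×6.7)/(5.7×4.7×5.1) = 0.3982
P(4)/P(0) = (2.8×2.9×6.7×1.9)/(5.7×4.7×5.1×2.4) = 0.3152
P(5)/P(0) = (2.8×2.9×6.7×1.9×4.9)/(5.7×4.7×5.1×2.4×4.4) = 0.3511
P(6)/P(0) = (2.8×2.9×6.7×1.9×4.9×0.8)/(5.7×4.7×5.1×2.4×4.4×4.3) = 0.06531

Normalization: ∑ P(n) = 1
P(0) × (1.0000 + 0.4912 + 0.3031 + 0.3982 + 0.3152 + 0.3511 + 0.06531) = 1
P(0) × 2.9241 = 1
P(0) = 1/2.9241 = 0.3420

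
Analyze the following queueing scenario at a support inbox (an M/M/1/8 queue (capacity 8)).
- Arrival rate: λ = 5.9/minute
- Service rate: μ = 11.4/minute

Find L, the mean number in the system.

ρ = λ/μ = 5.9/11.4 = 0.51754
P₀ = (1-ρ)/(1-ρ^(K+1)) = (1-0.51754)/(1-0.51754^9) = 0.48246/0.99734 = 0.4837
P_K = P₀×ρ^K = 0.4837 × 0.51754^8 = 0.4837 × 0.005147 = 0.002490
L = ρ[1 - (K+1)ρ^K + Kρ^(K+1)] / [(1-ρ)(1-ρ^(K+1))]
L = 0.51754 × (1 - 9×0.005147 + 8×0.002664) / ((1 - 0.51754) × (1 - 0.002664)) = 1.0487 emails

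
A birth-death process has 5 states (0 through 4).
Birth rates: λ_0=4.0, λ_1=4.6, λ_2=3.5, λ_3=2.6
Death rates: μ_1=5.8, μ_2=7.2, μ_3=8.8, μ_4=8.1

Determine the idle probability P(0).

Ratios P(n)/P(0) = (λ₀···λₙ₋₁)/(μ₁···μₙ):
P(1)/P(0) = (4.0)/(5.8) = 0.68966
P(2)/P(0) = (4.0×4.6)/(5.8×7.2) = 0.44061
P(3)/P(0) = (4.0×4.6×3.5)/(5.8×7.2×8.8) = 0.17524
P(4)/P(0) = (4.0×4.6×3.5×2.6)/(5.8×7.2×8.8×8.1) = 0.056251

Normalization: ∑ P(n) = 1
P(0) × (1.0000 + 0.68966 + 0.44061 + 0.17524 + 0.056251) = 1
P(0) × 2.3618 = 1
P(0) = 1/2.3618 = 0.4234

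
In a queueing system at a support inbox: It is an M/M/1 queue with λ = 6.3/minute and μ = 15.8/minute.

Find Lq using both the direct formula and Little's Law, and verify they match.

Method 1 (direct): Lq = λ²/(μ(μ-λ)) = 39.69/(15.8 × 9.50) = 0.2644

Method 2 (Little's Law):
W = 1/(μ-λ) = 1/9.50 = 0.10526
Wq = W - 1/μ = 0.10526 - 0.063291 = 0.04197
Lq = λWq = 6.3 × 0.04197 = 0.2644 ✔ (matches Method 1)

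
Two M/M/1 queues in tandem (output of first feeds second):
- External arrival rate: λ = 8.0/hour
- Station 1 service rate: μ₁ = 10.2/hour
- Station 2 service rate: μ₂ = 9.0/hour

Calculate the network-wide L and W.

By Jackson's theorem, each station behaves as independent M/M/1.
Station 1: ρ₁ = 8.0/10.2 = 0.7843, L₁ = ρ₁/(1-ρ₁) = λ/(μ₁-λ) = 8.0/2.20 = 3.63636
Station 2: ρ₂ = 8.0/9.0 = 0.8889, L₂ = ρ₂/(1-ρ₂) = λ/(μ₂-λ) = 8.0/1.00 = 8.00000
Total: L = L₁ + L₂ = 3.63636 + 8.00000 = 11.63636
W = L/λ = 11.63636/8.0 = 1.4545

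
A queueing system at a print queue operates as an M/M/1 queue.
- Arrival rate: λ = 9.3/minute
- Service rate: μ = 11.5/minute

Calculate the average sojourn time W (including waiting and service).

First, compute utilization: ρ = λ/μ = 9.3/11.5 = 0.8087
For M/M/1: W = 1/(μ-λ)
W = 1/(11.5-9.3) = 1/2.20
W = 0.4545 minutes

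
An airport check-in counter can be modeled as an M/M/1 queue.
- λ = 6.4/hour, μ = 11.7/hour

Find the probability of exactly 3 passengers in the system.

ρ = λ/μ = 6.4/11.7 = 0.5470
P(n) = (1-ρ)ρⁿ
P(3) = (1-0.5470) × 0.5470^3
P(3) = 0.45300 × 0.16367
P(3) = 0.07414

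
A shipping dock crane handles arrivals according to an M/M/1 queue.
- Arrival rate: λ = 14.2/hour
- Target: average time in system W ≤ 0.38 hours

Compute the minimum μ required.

For M/M/1: W = 1/(μ-λ)
Need W ≤ 0.38, so 1/(μ-λ) ≤ 0.38
μ - λ ≥ 1/0.38 = 2.6316
μ ≥ 14.2 + 2.6316 = 16.8316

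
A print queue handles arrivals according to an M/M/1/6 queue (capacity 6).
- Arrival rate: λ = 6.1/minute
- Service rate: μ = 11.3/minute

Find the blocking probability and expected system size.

ρ = λ/μ = 6.1/11.3 = 0.53982
P₀ = (1-ρ)/(1-ρ^(K+1)) = (1-0.53982)/(1-0.53982^7) = 0.46018/0.98664 = 0.4664
P_K = P₀×ρ^K = 0.4664 × 0.53982^6 = 0.4664 × 0.02475 = 0.01154
Blocking probability P_6 = 0.01154 (1.15%)
L = ρ[1 - (K+1)ρ^K + Kρ^(K+1)] / [(1-ρ)(1-ρ^(K+1))]
L = 0.53982 × (1 - 7×0.02475 + 6×0.01336) / ((1 - 0.53982) × (1 - 0.01336)) = 1.0783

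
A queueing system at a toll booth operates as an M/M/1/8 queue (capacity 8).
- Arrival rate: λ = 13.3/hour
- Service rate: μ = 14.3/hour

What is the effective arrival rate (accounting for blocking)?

ρ = λ/μ = 13.3/14.3 = 0.93007
P₀ = (1-ρ)/(1-ρ^(K+1)) = (1-0.93007)/(1-0.93007^9) = 0.06993/0.4792 = 0.1459
P_K = P₀×ρ^K = 0.14592 × 0.93007^8 = 0.14592 × 0.55992 = 0.08170
λ_eff = λ(1-P_K) = 13.3 × (1 - 0.0817031) = 13.3 × 0.9182969 = 12.2133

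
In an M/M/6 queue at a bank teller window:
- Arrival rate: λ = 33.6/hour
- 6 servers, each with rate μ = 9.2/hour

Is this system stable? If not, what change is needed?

Stability requires ρ = λ/(cμ) < 1
ρ = 33.6/(6 × 9.2) = 33.6/55.20 = 0.6087
Since 0.6087 < 1, the system is STABLE.
The servers are busy 60.87% of the time.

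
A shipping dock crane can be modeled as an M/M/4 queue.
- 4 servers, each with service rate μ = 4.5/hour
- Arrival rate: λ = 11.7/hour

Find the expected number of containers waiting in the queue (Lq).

Traffic intensity: ρ = λ/(cμ) = 11.7/(4×4.5) = 0.6500
Since ρ = 0.6500 < 1, system is stable.
Offered load a = λ/μ = cρ = 11.7/4.5 = 2.6000
P₀ = [ Σₙ₌₀^3 aⁿ/n! + a^4/(4!(1-ρ)) ]⁻¹
Σ = a^0/0! + a^1/1! + a^2/2! + a^3/3! = 1.0000 + 2.6000 + 3.3800 + 2.9293 = 9.9093
a^4/(4!(1-ρ)) = 45.6976/(24 × 0.3500) = 5.4402
P₀ = 1/(9.9093 + 5.4402) = 0.06515
Lq = P₀·a^4·ρ / (4!(1-ρ)²) = 0.06515 × 45.6976 × 0.6500 / (24 × 0.1225) = 0.6582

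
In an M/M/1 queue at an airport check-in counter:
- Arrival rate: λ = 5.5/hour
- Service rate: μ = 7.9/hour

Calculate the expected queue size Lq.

ρ = λ/μ = 5.5/7.9 = 0.6962
For M/M/1: Lq = λ²/(μ(μ-λ))
Lq = 30.25/(7.9 × 2.40)
Lq = 1.5955 passengers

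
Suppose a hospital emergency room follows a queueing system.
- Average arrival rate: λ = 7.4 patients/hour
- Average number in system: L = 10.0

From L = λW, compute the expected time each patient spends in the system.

Little's Law: L = λW, so W = L/λ
W = 10.0/7.4 = 1.3514 hours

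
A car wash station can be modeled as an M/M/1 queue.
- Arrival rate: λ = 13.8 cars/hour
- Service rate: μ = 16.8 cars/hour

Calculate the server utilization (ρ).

Server utilization: ρ = λ/μ
ρ = 13.8/16.8 = 0.8214
The server is busy 82.14% of the time.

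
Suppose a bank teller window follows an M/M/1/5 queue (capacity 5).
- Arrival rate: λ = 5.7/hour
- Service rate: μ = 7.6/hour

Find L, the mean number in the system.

ρ = λ/μ = 5.7/7.6 = 0.7500
P₀ = (1-ρ)/(1-ρ^(K+1)) = (1-0.7500)/(1-0.7500^6) = 0.2500/0.8220 = 0.3041
P_K = P₀×ρ^K = 0.30413 × 0.7500^5 = 0.30413 × 0.23730 = 0.07217
L = ρ[1 - (K+1)ρ^K + Kρ^(K+1)] / [(1-ρ)(1-ρ^(K+1))]
L = 0.7500 × (1 - 6×0.237305 + 5×0.177979) / ((1 - 0.7500) × (1 - 0.177979)) = 1.7009 transactions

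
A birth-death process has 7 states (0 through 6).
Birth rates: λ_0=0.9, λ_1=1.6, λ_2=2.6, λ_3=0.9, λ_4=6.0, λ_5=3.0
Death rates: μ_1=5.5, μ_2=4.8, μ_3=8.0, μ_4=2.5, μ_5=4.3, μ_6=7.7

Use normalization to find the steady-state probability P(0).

Ratios P(n)/P(0) = (λ₀···λₙ₋₁)/(μ₁···μₙ):
P(1)/P(0) = (0.9)/(5.5) = 0.16364
P(2)/P(0) = (0.9×1.6)/(5.5×4.8) = 0.054545
P(3)/P(0) = (0.9×1.6×2.6)/(5.5×4.8×8.0) = 0.017727
P(4)/P(0) = (0.9×1.6×2.6×0.9)/(5.5×4.8×8.0×2.5) = 0.0063818
P(5)/P(0) = (0.9×1.6×2.6×0.9×6.0)/(5.5×4.8×8.0×2.5×4.3) = 0.0089049
P(6)/P(0) = (0.9×1.6×2.6×0.9×6.0×3.0)/(5.5×4.8×8.0×2.5×4.3×7.7) = 0.0034694

Normalization: ∑ P(n) = 1
P(0) × (1.0000 + 0.16364 + 0.054545 + 0.017727 + 0.0063818 + 0.0089049 + 0.0034694) = 1
P(0) × 1.2547 = 1
P(0) = 1/1.2547 = 0.7970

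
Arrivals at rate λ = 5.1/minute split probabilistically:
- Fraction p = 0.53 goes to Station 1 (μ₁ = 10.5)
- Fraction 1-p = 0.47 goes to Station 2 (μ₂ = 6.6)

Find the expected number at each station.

Effective rates: λ₁ = 5.1×0.53 = 2.703, λ₂ = 5.1×0.47 = 2.397
Station 1: ρ₁ = 2.703/10.5 = 0.25743, L₁ = ρ₁/(1-ρ₁) = 0.25743/(1-0.25743) = 0.3467
Station 2: ρ₂ = 2.397/6.6 = 0.36318, L₂ = ρ₂/(1-ρ₂) = 0.36318/(1-0.36318) = 0.5703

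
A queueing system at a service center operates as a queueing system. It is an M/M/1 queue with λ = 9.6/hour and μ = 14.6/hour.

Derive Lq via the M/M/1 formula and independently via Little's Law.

Method 1 (direct): Lq = λ²/(μ(μ-λ)) = 92.16/(14.6 × 5.00) = 1.2625

Method 2 (Little's Law):
W = 1/(μ-λ) = 1/5.00 = 0.2000
Wq = W - 1/μ = 0.2000 - 0.06849 = 0.13151
Lq = λWq = 9.6 × 0.13151 = 1.2625 ✔ (matches Method 1)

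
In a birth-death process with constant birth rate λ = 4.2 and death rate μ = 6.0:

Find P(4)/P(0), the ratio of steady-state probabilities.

For constant rates: P(n)/P(0) = (λ/μ)^n
P(4)/P(0) = (4.2/6.0)^4 = 0.7000^4 = 0.2401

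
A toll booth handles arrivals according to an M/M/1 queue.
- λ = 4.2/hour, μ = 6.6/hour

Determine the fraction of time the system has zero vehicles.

ρ = λ/μ = 4.2/6.6 = 0.6364
P(0) = 1 - ρ = 1 - 0.6364 = 0.3636
The server is idle 36.36% of the time.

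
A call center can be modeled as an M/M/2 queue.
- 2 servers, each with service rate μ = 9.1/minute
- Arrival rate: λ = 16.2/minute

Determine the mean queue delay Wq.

Traffic intensity: ρ = λ/(cμ) = 16.2/(2×9.1) = 0.8901
Since ρ = 0.8901 < 1, system is stable.
Offered load a = λ/μ = cρ = 16.2/9.1 = 1.7802
P₀ = [ Σₙ₌₀^1 aⁿ/n! + a^2/(2!(1-ρ)) ]⁻¹
Σ = a^0/0! + a^1/1! = 1.0000 + 1.7802 = 2.7802
a^2/(2!(1-ρ)) = 3.16918/(2 × 0.109890) = 14.4198
P₀ = 1/(2.7802 + 14.4198) = 0.05814
Lq = P₀·a^2·ρ / (2!(1-ρ)²) = 0.058140 × 3.1692 × 0.89011 / (2 × 0.012076) = 6.7907
Wq = Lq/λ = 6.7907/16.2 = 0.4192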